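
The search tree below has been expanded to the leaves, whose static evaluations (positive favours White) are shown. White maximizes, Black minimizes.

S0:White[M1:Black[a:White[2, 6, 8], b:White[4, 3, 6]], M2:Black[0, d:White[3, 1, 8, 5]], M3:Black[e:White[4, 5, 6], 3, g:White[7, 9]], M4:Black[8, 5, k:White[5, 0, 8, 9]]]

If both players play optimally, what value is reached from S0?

a (White): max(2, 6, 8) = 8
b (White): max(4, 3, 6) = 6
M1 (Black): min(8, 6) = 6
d (White): max(3, 1, 8, 5) = 8
M2 (Black): min(0, 8) = 0
e (White): max(4, 5, 6) = 6
g (White): max(7, 9) = 9
M3 (Black): min(6, 3, 9) = 3
k (White): max(5, 0, 8, 9) = 9
M4 (Black): min(8, 5, 9) = 5
S0 (White): max(6, 0, 3, 5) = 6

6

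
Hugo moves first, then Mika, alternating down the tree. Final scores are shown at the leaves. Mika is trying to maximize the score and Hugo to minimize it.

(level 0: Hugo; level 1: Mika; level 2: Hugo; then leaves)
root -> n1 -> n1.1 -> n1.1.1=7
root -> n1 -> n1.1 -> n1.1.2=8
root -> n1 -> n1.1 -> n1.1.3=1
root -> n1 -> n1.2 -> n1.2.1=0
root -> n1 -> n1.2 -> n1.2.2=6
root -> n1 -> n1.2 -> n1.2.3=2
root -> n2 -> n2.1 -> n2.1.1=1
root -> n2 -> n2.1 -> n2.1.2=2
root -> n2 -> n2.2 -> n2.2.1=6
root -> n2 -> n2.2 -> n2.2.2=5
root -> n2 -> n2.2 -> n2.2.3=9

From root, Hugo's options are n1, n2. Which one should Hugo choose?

n1.1 (Hugo): min(7, 8, 1) = 1
n1.2 (Hugo): min(0, 6, 2) = 0
n1 (Mika): max(1, 0) = 1
n2.1 (Hugo): min(1, 2) = 1
n2.2 (Hugo): min(6, 5, 9) = 5
n2 (Mika): max(1, 5) = 5
root (Hugo): min(1, 5) = 1
Hugo at root wants the lowest of {n1=1, n2=5}, so chooses n1.

n1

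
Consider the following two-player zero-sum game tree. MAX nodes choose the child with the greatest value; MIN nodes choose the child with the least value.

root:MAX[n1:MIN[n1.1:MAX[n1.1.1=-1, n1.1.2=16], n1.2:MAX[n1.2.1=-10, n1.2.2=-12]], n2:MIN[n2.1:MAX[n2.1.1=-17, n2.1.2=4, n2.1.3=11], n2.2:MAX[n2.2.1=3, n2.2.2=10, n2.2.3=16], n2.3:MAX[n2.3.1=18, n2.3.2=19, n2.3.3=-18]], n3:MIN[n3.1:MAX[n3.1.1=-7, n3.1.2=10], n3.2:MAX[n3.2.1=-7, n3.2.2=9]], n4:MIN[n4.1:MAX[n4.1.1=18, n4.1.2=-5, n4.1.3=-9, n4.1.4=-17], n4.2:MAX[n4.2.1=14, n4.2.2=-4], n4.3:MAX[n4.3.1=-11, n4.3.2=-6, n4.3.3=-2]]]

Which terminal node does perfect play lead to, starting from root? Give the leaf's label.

n2.1.3

n1.1 (MAX): max(-1, 16) = 16
n1.2 (MAX): max(-10, -12) = -10
n1 (MIN): min(16, -10) = -10
n2.1 (MAX): max(-17, 4, 11) = 11
n2.2 (MAX): max(3, 10, 16) = 16
n2.3 (MAX): max(18, 19, -18) = 19
n2 (MIN): min(11, 16, 19) = 11
n3.1 (MAX): max(-7, 10) = 10
n3.2 (MAX): max(-7, 9) = 9
n3 (MIN): min(10, 9) = 9
n4.1 (MAX): max(18, -5, -9, -17) = 18
n4.2 (MAX): max(14, -4) = 14
n4.3 (MAX): max(-11, -6, -2) = -2
n4 (MIN): min(18, 14, -2) = -2
root (MAX): max(-10, 11, 9, -2) = 11
At root, MAX picks n2 (highest: 11).
At n2, MIN picks n2.1 (lowest: 11).
At n2.1, MAX picks n2.1.3 (highest: 11).
Terminal value 11.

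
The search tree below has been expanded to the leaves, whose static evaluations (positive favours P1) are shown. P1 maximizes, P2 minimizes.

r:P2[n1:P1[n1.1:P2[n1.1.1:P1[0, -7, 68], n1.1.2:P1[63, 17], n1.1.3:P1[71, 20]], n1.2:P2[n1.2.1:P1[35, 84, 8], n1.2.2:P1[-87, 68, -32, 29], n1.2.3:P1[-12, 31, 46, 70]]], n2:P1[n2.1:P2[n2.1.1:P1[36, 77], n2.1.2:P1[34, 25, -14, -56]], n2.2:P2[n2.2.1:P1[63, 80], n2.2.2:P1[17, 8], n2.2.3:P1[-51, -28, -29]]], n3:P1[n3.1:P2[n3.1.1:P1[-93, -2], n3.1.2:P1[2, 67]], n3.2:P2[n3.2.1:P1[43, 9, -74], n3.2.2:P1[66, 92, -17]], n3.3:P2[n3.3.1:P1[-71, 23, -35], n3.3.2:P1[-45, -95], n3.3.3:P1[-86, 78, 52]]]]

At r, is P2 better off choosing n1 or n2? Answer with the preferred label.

n1.1.1 (P1): max(0, -7, 68) = 68
n1.1.2 (P1): max(63, 17) = 63
n1.1.3 (P1): max(71, 20) = 71
n1.1 (P2): min(68, 63, 71) = 63
n1.2.1 (P1): max(35, 84, 8) = 84
n1.2.2 (P1): max(-87, 68, -32, 29) = 68
n1.2.3 (P1): max(-12, 31, 46, 70) = 70
n1.2 (P2): min(84, 68, 70) = 68
n1 (P1): max(63, 68) = 68
n2.1.1 (P1): max(36, 77) = 77
n2.1.2 (P1): max(34, 25, -14, -56) = 34
n2.1 (P2): min(77, 34) = 34
n2.2.1 (P1): max(63, 80) = 80
n2.2.2 (P1): max(17, 8) = 17
n2.2.3 (P1): max(-51, -28, -29) = -28
n2.2 (P2): min(80, 17, -28) = -28
n2 (P1): max(34, -28) = 34
P2 prefers the lower value; n1=68, n2=34. n2 is better since 34 < 68.

n2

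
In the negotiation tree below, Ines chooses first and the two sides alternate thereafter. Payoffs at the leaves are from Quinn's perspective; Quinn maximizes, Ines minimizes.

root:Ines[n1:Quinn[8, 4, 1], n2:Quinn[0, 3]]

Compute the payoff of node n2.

3

n2 (Quinn): max(0, 3) = 3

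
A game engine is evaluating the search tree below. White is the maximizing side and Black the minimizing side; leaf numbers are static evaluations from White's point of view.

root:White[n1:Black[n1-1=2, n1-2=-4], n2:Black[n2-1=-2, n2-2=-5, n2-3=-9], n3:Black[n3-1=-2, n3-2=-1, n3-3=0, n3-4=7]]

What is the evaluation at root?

n1 (Black): min(2, -4) = -4
n2 (Black): min(-2, -5, -9) = -9
n3 (Black): min(-2, -1, 0, 7) = -2
root (White): max(-4, -9, -2) = -2

-2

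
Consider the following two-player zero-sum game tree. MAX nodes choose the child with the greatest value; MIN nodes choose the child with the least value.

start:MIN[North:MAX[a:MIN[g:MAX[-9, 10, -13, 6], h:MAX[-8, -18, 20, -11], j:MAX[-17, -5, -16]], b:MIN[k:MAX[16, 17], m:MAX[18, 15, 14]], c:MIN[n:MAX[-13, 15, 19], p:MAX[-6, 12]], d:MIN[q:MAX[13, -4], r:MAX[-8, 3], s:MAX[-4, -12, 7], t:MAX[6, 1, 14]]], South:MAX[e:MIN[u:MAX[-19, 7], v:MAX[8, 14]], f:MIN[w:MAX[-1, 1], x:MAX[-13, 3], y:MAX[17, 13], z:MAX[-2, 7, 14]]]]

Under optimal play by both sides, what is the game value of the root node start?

g (MAX): max(-9, 10, -13, 6) = 10
h (MAX): max(-8, -18, 20, -11) = 20
j (MAX): max(-17, -5, -16) = -5
a (MIN): min(10, 20, -5) = -5
k (MAX): max(16, 17) = 17
m (MAX): max(18, 15, 14) = 18
b (MIN): min(17, 18) = 17
n (MAX): max(-13, 15, 19) = 19
p (MAX): max(-6, 12) = 12
c (MIN): min(19, 12) = 12
q (MAX): max(13, -4) = 13
r (MAX): max(-8, 3) = 3
s (MAX): max(-4, -12, 7) = 7
t (MAX): max(6, 1, 14) = 14
d (MIN): min(13, 3, 7, 14) = 3
North (MAX): max(-5, 17, 12, 3) = 17
u (MAX): max(-19, 7) = 7
v (MAX): max(8, 14) = 14
e (MIN): min(7, 14) = 7
w (MAX): max(-1, 1) = 1
x (MAX): max(-13, 3) = 3
y (MAX): max(17, 13) = 17
z (MAX): max(-2, 7, 14) = 14
f (MIN): min(1, 3, 17, 14) = 1
South (MAX): max(7, 1) = 7
start (MIN): min(17, 7) = 7

7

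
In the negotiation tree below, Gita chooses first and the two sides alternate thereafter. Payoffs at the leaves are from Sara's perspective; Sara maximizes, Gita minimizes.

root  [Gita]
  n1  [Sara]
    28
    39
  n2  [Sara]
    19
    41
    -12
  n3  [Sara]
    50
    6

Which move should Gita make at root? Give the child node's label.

n1

n1 (Sara): max(28, 39) = 39
n2 (Sara): max(19, 41, -12) = 41
n3 (Sara): max(50, 6) = 50
root (Gita): min(39, 41, 50) = 39
Gita at root wants the lowest of {n1=39, n2=41, n3=50}, so chooses n1.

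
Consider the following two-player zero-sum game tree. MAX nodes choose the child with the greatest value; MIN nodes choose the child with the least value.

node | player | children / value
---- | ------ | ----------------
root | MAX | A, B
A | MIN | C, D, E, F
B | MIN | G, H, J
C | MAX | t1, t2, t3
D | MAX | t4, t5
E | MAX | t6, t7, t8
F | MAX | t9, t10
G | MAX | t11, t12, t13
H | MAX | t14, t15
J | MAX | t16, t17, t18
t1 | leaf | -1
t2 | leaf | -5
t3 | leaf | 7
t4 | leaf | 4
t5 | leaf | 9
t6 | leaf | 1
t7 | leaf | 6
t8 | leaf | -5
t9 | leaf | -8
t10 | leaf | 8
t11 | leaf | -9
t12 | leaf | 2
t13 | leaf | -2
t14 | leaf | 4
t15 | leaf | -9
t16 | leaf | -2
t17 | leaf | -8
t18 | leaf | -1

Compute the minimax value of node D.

D (MAX): max(4, 9) = 9

9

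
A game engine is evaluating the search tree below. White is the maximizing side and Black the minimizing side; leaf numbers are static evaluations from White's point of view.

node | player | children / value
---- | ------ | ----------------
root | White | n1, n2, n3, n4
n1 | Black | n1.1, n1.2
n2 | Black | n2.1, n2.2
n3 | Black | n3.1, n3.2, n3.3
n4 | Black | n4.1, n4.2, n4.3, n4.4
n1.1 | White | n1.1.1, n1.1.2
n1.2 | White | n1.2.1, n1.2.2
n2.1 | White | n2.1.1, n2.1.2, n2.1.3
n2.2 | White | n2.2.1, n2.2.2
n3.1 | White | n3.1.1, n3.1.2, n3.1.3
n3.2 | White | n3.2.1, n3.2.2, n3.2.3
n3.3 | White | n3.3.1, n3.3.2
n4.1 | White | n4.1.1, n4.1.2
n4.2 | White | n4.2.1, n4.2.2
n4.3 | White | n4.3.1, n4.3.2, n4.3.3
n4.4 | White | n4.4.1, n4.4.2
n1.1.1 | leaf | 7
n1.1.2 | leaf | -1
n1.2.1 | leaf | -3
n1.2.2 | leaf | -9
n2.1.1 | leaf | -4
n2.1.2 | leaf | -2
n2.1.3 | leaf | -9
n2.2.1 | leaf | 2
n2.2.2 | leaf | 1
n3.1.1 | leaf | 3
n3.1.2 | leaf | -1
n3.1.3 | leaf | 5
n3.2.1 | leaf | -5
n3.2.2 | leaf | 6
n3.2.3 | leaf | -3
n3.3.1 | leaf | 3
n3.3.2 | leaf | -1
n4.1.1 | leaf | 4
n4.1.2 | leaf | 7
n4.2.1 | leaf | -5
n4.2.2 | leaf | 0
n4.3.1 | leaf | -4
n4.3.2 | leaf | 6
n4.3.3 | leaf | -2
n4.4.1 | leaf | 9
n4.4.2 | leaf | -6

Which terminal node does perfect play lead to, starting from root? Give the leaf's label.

n3.3.1

n1.1 (White): max(7, -1) = 7
n1.2 (White): max(-3, -9) = -3
n1 (Black): min(7, -3) = -3
n2.1 (White): max(-4, -2, -9) = -2
n2.2 (White): max(2, 1) = 2
n2 (Black): min(-2, 2) = -2
n3.1 (White): max(3, -1, 5) = 5
n3.2 (White): max(-5, 6, -3) = 6
n3.3 (White): max(3, -1) = 3
n3 (Black): min(5, 6, 3) = 3
n4.1 (White): max(4, 7) = 7
n4.2 (White): max(-5, 0) = 0
n4.3 (White): max(-4, 6, -2) = 6
n4.4 (White): max(9, -6) = 9
n4 (Black): min(7, 0, 6, 9) = 0
root (White): max(-3, -2, 3, 0) = 3
At root, White picks n3 (highest: 3).
At n3, Black picks n3.3 (lowest: 3).
At n3.3, White picks n3.3.1 (highest: 3).
Terminal value 3.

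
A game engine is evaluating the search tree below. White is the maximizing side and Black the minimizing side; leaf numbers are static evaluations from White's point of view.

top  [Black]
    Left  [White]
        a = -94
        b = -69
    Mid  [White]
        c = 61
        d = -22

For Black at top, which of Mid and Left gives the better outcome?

Mid (White): max(61, -22) = 61
Left (White): max(-94, -69) = -69
Black prefers the lower value; Mid=61, Left=-69. Left is better since -69 < 61.

Left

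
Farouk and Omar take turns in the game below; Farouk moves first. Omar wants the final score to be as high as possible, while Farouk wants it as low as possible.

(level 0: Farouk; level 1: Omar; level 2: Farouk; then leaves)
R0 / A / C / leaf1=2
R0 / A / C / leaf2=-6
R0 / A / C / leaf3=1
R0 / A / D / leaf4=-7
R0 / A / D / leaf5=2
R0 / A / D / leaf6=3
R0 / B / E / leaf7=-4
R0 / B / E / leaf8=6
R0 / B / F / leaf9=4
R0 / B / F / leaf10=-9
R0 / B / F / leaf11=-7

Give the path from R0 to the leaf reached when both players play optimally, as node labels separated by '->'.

R0 -> A -> C -> leaf2

C (Farouk): min(2, -6, 1) = -6
D (Farouk): min(-7, 2, 3) = -7
A (Omar): max(-6, -7) = -6
E (Farouk): min(-4, 6) = -4
F (Farouk): min(4, -9, -7) = -9
B (Omar): max(-4, -9) = -4
R0 (Farouk): min(-6, -4) = -6
At R0, Farouk picks A (lowest: -6).
At A, Omar picks C (highest: -6).
At C, Farouk picks leaf2 (lowest: -6).
Terminal value -6.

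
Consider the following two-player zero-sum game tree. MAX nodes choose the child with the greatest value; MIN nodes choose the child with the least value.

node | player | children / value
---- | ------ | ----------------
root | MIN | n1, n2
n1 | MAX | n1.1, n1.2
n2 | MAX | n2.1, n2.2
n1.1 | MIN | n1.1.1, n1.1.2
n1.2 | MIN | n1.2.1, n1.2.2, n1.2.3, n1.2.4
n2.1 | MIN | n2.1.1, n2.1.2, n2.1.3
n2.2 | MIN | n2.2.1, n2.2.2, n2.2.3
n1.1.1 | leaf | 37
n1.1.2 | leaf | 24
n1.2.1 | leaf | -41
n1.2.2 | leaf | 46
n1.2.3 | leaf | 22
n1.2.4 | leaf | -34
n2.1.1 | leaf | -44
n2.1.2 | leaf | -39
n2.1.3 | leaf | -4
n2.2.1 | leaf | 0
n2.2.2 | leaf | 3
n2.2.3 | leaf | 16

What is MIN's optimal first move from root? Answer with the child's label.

n1.1 (MIN): min(37, 24) = 24
n1.2 (MIN): min(-41, 46, 22, -34) = -41
n1 (MAX): max(24, -41) = 24
n2.1 (MIN): min(-44, -39, -4) = -44
n2.2 (MIN): min(0, 3, 16) = 0
n2 (MAX): max(-44, 0) = 0
root (MIN): min(24, 0) = 0
MIN at root wants the lowest of {n1=24, n2=0}, so chooses n2.

n2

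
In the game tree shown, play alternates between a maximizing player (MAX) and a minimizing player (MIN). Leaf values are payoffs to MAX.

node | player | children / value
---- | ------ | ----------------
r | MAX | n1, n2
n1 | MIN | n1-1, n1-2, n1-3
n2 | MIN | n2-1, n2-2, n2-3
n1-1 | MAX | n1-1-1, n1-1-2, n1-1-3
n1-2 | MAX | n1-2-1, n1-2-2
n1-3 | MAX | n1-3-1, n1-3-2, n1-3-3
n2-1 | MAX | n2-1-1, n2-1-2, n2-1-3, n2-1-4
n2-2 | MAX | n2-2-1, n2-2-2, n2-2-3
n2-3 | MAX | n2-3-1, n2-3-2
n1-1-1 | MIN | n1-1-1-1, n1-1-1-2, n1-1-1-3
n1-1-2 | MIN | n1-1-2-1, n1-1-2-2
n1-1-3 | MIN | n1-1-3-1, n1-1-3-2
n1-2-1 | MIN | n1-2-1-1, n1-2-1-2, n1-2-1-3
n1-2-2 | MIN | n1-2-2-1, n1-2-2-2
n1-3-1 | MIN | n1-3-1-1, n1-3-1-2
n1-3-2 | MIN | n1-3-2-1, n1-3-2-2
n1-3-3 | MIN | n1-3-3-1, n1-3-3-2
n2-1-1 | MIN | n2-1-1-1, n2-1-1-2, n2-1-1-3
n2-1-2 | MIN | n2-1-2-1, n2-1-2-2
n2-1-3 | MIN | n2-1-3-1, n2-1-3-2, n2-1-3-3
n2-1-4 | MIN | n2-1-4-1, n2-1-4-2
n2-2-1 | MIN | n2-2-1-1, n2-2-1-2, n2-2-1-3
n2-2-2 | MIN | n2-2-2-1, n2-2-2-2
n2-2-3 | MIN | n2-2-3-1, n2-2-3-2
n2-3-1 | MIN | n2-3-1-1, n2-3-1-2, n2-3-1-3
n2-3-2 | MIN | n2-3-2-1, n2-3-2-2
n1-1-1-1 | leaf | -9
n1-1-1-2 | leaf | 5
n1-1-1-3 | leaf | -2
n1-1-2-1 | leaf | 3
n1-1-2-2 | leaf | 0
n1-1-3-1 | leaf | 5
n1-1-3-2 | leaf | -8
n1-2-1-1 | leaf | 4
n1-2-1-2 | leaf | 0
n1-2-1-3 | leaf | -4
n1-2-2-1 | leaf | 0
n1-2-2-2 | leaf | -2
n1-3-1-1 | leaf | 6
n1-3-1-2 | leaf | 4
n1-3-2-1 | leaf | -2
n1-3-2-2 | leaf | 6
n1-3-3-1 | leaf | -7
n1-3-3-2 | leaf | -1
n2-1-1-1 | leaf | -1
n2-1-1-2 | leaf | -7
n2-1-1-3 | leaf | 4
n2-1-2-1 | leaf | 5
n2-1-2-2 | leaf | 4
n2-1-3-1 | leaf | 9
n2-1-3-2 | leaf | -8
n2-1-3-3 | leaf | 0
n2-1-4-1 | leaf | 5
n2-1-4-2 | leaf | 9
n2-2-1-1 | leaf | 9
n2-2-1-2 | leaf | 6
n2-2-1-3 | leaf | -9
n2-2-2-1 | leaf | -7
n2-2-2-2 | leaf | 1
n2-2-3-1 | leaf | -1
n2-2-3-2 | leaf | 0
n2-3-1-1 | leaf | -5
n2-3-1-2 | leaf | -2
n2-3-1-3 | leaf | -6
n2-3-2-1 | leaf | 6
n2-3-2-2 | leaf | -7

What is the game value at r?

n1-1-1 (MIN): min(-9, 5, -2) = -9
n1-1-2 (MIN): min(3, 0) = 0
n1-1-3 (MIN): min(5, -8) = -8
n1-1 (MAX): max(-9, 0, -8) = 0
n1-2-1 (MIN): min(4, 0, -4) = -4
n1-2-2 (MIN): min(0, -2) = -2
n1-2 (MAX): max(-4, -2) = -2
n1-3-1 (MIN): min(6, 4) = 4
n1-3-2 (MIN): min(-2, 6) = -2
n1-3-3 (MIN): min(-7, -1) = -7
n1-3 (MAX): max(4, -2, -7) = 4
n1 (MIN): min(0, -2, 4) = -2
n2-1-1 (MIN): min(-1, -7, 4) = -7
n2-1-2 (MIN): min(5, 4) = 4
n2-1-3 (MIN): min(9, -8, 0) = -8
n2-1-4 (MIN): min(5, 9) = 5
n2-1 (MAX): max(-7, 4, -8, 5) = 5
n2-2-1 (MIN): min(9, 6, -9) = -9
n2-2-2 (MIN): min(-7, 1) = -7
n2-2-3 (MIN): min(-1, 0) = -1
n2-2 (MAX): max(-9, -7, -1) = -1
n2-3-1 (MIN): min(-5, -2, -6) = -6
n2-3-2 (MIN): min(6, -7) = -7
n2-3 (MAX): max(-6, -7) = -6
n2 (MIN): min(5, -1, -6) = -6
r (MAX): max(-2, -6) = -2

-2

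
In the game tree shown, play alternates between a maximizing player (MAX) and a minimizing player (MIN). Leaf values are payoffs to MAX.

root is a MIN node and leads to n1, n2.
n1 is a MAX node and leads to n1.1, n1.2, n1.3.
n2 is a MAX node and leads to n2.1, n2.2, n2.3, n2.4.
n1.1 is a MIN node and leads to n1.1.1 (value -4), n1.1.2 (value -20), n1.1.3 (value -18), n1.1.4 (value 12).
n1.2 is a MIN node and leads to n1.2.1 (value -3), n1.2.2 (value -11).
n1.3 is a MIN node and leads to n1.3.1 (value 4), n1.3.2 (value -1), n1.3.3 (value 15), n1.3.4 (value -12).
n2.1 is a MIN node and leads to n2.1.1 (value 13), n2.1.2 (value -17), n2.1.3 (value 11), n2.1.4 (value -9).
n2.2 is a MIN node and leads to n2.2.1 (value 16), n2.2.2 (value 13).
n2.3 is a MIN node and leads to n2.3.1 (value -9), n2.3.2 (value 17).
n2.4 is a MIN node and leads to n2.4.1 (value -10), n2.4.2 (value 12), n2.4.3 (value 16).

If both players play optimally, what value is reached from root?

-11

n1.1 (MIN): min(-4, -20, -18, 12) = -20
n1.2 (MIN): min(-3, -11) = -11
n1.3 (MIN): min(4, -1, 15, -12) = -12
n1 (MAX): max(-20, -11, -12) = -11
n2.1 (MIN): min(13, -17, 11, -9) = -17
n2.2 (MIN): min(16, 13) = 13
n2.3 (MIN): min(-9, 17) = -9
n2.4 (MIN): min(-10, 12, 16) = -10
n2 (MAX): max(-17, 13, -9, -10) = 13
root (MIN): min(-11, 13) = -11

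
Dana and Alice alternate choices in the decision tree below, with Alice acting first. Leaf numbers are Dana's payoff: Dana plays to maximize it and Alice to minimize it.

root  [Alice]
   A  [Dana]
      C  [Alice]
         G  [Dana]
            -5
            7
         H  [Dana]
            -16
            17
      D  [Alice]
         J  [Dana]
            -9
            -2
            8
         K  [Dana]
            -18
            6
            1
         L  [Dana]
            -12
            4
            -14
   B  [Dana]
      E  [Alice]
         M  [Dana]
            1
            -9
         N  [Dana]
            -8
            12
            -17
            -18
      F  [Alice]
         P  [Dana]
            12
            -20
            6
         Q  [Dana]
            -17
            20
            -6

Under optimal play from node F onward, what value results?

P (Dana): max(12, -20, 6) = 12
Q (Dana): max(-17, 20, -6) = 20
F (Alice): min(12, 20) = 12

12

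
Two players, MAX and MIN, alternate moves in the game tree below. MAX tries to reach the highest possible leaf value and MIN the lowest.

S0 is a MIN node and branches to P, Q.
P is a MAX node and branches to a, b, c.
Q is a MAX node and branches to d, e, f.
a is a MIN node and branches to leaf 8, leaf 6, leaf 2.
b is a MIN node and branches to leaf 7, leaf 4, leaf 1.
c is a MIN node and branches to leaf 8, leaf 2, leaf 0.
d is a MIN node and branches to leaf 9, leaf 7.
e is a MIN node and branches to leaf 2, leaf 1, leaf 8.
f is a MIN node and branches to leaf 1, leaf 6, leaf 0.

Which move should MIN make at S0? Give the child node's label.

a (MIN): min(8, 6, 2) = 2
b (MIN): min(7, 4, 1) = 1
c (MIN): min(8, 2, 0) = 0
P (MAX): max(2, 1, 0) = 2
d (MIN): min(9, 7) = 7
e (MIN): min(2, 1, 8) = 1
f (MIN): min(1, 6, 0) = 0
Q (MAX): max(7, 1, 0) = 7
S0 (MIN): min(2, 7) = 2
MIN at S0 wants the lowest of {P=2, Q=7}, so chooses P.

P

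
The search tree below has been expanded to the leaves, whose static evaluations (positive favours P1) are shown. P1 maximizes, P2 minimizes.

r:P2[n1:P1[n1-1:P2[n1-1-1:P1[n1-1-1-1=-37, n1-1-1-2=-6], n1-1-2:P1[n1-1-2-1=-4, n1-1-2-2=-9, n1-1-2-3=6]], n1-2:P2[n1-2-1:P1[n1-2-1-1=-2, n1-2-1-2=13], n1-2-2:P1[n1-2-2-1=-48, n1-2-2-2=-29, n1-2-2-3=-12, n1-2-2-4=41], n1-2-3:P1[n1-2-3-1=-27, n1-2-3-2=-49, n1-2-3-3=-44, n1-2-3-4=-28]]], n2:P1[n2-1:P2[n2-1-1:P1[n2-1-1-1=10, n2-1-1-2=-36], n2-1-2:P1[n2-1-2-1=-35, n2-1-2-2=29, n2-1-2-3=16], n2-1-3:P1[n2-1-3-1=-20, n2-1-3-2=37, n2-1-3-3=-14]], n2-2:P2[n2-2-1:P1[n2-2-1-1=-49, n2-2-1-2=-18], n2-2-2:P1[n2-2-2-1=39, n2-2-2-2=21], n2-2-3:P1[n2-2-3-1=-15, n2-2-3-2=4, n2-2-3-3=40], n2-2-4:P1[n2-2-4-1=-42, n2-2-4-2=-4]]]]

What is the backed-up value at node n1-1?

-6

n1-1-1 (P1): max(-37, -6) = -6
n1-1-2 (P1): max(-4, -9, 6) = 6
n1-1 (P2): min(-6, 6) = -6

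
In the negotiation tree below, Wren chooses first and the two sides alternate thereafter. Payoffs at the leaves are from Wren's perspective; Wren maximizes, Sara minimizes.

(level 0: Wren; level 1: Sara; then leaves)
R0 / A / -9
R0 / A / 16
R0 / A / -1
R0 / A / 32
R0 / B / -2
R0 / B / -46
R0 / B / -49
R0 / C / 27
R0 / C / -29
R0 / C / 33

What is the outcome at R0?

A (Sara): min(-9, 16, -1, 32) = -9
B (Sara): min(-2, -46, -49) = -49
C (Sara): min(27, -29, 33) = -29
R0 (Wren): max(-9, -49, -29) = -9

-9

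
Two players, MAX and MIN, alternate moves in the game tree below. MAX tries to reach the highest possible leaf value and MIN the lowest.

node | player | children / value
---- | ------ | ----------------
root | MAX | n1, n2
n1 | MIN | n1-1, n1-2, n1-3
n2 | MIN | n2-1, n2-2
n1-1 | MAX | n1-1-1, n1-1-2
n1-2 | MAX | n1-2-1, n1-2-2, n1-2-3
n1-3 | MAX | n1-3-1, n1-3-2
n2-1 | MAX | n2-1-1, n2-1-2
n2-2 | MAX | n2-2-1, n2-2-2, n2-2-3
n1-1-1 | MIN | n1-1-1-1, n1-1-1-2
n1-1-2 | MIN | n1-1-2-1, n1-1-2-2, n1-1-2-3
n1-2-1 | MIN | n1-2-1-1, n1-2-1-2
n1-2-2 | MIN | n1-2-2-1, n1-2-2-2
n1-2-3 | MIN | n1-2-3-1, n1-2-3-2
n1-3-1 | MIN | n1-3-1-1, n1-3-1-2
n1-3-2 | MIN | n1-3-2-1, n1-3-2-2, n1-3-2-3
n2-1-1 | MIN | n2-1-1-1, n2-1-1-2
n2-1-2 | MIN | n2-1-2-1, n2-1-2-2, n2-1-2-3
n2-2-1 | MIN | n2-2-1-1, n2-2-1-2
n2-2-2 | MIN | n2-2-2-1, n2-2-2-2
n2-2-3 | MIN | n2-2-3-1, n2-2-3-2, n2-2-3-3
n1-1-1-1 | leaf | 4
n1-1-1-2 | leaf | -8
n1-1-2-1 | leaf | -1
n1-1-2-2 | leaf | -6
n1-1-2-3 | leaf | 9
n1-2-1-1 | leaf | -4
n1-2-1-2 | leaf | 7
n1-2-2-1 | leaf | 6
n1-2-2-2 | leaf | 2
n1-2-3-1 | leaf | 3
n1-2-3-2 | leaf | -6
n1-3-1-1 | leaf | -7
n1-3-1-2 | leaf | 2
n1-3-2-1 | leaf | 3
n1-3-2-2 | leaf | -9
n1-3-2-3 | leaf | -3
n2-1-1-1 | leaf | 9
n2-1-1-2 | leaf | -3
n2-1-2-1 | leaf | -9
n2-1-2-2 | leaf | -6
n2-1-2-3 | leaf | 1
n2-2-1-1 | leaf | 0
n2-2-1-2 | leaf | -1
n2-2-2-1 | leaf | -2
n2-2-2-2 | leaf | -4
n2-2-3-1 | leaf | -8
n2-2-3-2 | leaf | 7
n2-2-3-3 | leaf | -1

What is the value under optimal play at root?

-3

n1-1-1 (MIN): min(4, -8) = -8
n1-1-2 (MIN): min(-1, -6, 9) = -6
n1-1 (MAX): max(-8, -6) = -6
n1-2-1 (MIN): min(-4, 7) = -4
n1-2-2 (MIN): min(6, 2) = 2
n1-2-3 (MIN): min(3, -6) = -6
n1-2 (MAX): max(-4, 2, -6) = 2
n1-3-1 (MIN): min(-7, 2) = -7
n1-3-2 (MIN): min(3, -9, -3) = -9
n1-3 (MAX): max(-7, -9) = -7
n1 (MIN): min(-6, 2, -7) = -7
n2-1-1 (MIN): min(9, -3) = -3
n2-1-2 (MIN): min(-9, -6, 1) = -9
n2-1 (MAX): max(-3, -9) = -3
n2-2-1 (MIN): min(0, -1) = -1
n2-2-2 (MIN): min(-2, -4) = -4
n2-2-3 (MIN): min(-8, 7, -1) = -8
n2-2 (MAX): max(-1, -4, -8) = -1
n2 (MIN): min(-3, -1) = -3
root (MAX): max(-7, -3) = -3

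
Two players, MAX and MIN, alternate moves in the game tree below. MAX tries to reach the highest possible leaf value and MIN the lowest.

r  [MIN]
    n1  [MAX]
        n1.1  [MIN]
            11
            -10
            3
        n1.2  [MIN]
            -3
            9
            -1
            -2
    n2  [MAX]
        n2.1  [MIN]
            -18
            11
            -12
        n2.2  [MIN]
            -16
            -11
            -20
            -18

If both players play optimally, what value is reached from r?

-18

n1.1 (MIN): min(11, -10, 3) = -10
n1.2 (MIN): min(-3, 9, -1, -2) = -3
n1 (MAX): max(-10, -3) = -3
n2.1 (MIN): min(-18, 11, -12) = -18
n2.2 (MIN): min(-16, -11, -20, -18) = -20
n2 (MAX): max(-18, -20) = -18
r (MIN): min(-3, -18) = -18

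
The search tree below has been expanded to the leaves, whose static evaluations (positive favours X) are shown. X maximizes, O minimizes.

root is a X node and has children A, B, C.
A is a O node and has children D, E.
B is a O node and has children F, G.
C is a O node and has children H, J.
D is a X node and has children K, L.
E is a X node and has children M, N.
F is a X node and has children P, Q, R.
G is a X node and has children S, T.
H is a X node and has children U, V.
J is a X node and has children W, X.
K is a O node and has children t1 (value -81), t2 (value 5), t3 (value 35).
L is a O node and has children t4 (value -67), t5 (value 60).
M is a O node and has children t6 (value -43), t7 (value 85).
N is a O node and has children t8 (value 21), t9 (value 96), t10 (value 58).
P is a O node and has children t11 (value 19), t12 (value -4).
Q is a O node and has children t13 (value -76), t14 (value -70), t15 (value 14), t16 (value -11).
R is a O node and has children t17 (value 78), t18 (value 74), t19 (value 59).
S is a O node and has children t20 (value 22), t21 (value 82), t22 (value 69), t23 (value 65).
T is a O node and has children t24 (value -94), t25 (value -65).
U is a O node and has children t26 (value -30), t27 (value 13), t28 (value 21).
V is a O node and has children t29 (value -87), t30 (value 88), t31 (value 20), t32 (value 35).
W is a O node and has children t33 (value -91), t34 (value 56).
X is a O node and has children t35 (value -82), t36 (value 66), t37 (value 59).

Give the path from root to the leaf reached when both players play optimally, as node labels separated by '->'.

root -> B -> G -> S -> t20

K (O): min(-81, 5, 35) = -81
L (O): min(-67, 60) = -67
D (X): max(-81, -67) = -67
M (O): min(-43, 85) = -43
N (O): min(21, 96, 58) = 21
E (X): max(-43, 21) = 21
A (O): min(-67, 21) = -67
P (O): min(19, -4) = -4
Q (O): min(-76, -70, 14, -11) = -76
R (O): min(78, 74, 59) = 59
F (X): max(-4, -76, 59) = 59
S (O): min(22, 82, 69, 65) = 22
T (O): min(-94, -65) = -94
G (X): max(22, -94) = 22
B (O): min(59, 22) = 22
U (O): min(-30, 13, 21) = -30
V (O): min(-87, 88, 20, 35) = -87
H (X): max(-30, -87) = -30
W (O): min(-91, 56) = -91
X (O): min(-82, 66, 59) = -82
J (X): max(-91, -82) = -82
C (O): min(-30, -82) = -82
root (X): max(-67, 22, -82) = 22
At root, X picks B (highest: 22).
At B, O picks G (lowest: 22).
At G, X picks S (highest: 22).
At S, O picks t20 (lowest: 22).
Terminal value 22.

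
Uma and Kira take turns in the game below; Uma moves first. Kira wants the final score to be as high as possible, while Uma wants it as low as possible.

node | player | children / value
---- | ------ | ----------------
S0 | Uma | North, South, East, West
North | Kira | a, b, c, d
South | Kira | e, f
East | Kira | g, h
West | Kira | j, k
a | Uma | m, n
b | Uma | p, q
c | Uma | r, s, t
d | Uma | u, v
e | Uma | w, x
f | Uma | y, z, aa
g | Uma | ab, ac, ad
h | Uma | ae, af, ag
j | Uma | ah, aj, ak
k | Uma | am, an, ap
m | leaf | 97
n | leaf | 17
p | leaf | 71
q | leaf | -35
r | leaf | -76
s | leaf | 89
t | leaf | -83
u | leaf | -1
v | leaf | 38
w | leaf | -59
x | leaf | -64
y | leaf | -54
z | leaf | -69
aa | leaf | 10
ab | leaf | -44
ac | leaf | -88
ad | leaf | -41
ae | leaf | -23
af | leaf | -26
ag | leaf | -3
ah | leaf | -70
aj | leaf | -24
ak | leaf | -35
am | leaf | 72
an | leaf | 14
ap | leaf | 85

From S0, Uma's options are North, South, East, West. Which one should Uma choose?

a (Uma): min(97, 17) = 17
b (Uma): min(71, -35) = -35
c (Uma): min(-76, 89, -83) = -83
d (Uma): min(-1, 38) = -1
North (Kira): max(17, -35, -83, -1) = 17
e (Uma): min(-59, -64) = -64
f (Uma): min(-54, -69, 10) = -69
South (Kira): max(-64, -69) = -64
g (Uma): min(-44, -88, -41) = -88
h (Uma): min(-23, -26, -3) = -26
East (Kira): max(-88, -26) = -26
j (Uma): min(-70, -24, -35) = -70
k (Uma): min(72, 14, 85) = 14
West (Kira): max(-70, 14) = 14
S0 (Uma): min(17, -64, -26, 14) = -64
Uma at S0 wants the lowest of {North=17, South=-64, East=-26, West=14}, so chooses South.

South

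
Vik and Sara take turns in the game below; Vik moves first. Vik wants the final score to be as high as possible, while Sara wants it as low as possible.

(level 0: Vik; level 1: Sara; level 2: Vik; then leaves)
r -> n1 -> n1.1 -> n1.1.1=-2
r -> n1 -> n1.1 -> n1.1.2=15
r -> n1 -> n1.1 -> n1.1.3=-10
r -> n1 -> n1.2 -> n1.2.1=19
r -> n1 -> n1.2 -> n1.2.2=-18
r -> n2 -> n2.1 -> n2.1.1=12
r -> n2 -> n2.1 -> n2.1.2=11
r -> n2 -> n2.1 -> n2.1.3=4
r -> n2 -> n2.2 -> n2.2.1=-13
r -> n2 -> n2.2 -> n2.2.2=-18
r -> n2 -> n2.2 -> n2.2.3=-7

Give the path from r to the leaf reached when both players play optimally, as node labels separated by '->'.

r -> n1 -> n1.1 -> n1.1.2

n1.1 (Vik): max(-2, 15, -10) = 15
n1.2 (Vik): max(19, -18) = 19
n1 (Sara): min(15, 19) = 15
n2.1 (Vik): max(12, 11, 4) = 12
n2.2 (Vik): max(-13, -18, -7) = -7
n2 (Sara): min(12, -7) = -7
r (Vik): max(15, -7) = 15
At r, Vik picks n1 (highest: 15).
At n1, Sara picks n1.1 (lowest: 15).
At n1.1, Vik picks n1.1.2 (highest: 15).
Terminal value 15.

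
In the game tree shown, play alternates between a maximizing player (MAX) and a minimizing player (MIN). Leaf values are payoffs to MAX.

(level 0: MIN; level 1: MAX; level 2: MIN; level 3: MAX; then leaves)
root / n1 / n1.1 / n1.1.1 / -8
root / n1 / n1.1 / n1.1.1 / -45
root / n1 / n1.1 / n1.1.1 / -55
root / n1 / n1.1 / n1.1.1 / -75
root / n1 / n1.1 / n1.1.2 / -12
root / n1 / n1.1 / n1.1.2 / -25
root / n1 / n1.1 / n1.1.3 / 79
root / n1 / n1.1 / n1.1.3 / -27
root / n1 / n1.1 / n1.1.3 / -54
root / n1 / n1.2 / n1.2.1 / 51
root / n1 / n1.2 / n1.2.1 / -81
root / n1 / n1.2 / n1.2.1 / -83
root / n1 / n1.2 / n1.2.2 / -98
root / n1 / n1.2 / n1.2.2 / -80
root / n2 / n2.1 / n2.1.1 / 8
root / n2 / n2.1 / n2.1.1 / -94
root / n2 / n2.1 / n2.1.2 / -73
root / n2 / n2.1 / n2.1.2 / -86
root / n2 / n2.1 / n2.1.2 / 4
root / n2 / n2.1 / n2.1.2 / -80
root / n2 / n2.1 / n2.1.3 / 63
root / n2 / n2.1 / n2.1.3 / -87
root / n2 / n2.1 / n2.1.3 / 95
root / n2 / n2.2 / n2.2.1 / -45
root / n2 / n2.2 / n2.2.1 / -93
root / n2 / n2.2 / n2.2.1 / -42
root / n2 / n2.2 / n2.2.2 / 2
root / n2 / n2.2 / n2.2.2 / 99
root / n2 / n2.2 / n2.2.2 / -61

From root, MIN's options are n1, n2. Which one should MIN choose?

n1.1.1 (MAX): max(-8, -45, -55, -75) = -8
n1.1.2 (MAX): max(-12, -25) = -12
n1.1.3 (MAX): max(79, -27, -54) = 79
n1.1 (MIN): min(-8, -12, 79) = -12
n1.2.1 (MAX): max(51, -81, -83) = 51
n1.2.2 (MAX): max(-98, -80) = -80
n1.2 (MIN): min(51, -80) = -80
n1 (MAX): max(-12, -80) = -12
n2.1.1 (MAX): max(8, -94) = 8
n2.1.2 (MAX): max(-73, -86, 4, -80) = 4
n2.1.3 (MAX): max(63, -87, 95) = 95
n2.1 (MIN): min(8, 4, 95) = 4
n2.2.1 (MAX): max(-45, -93, -42) = -42
n2.2.2 (MAX): max(2, 99, -61) = 99
n2.2 (MIN): min(-42, 99) = -42
n2 (MAX): max(4, -42) = 4
root (MIN): min(-12, 4) = -12
MIN at root wants the lowest of {n1=-12, n2=4}, so chooses n1.

n1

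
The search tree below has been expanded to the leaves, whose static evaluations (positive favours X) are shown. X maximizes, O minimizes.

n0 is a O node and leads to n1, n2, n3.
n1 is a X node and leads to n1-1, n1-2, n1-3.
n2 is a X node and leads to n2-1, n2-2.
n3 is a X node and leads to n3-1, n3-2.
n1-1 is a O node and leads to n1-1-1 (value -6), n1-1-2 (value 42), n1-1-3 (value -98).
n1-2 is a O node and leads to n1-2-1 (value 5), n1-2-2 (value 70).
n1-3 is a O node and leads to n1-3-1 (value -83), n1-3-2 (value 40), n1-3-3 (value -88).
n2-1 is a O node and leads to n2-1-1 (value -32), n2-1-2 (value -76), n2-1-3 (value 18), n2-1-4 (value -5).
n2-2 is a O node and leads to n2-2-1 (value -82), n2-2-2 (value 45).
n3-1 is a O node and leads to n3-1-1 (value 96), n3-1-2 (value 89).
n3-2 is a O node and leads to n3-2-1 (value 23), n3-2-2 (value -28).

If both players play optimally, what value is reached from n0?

-76

n1-1 (O): min(-6, 42, -98) = -98
n1-2 (O): min(5, 70) = 5
n1-3 (O): min(-83, 40, -88) = -88
n1 (X): max(-98, 5, -88) = 5
n2-1 (O): min(-32, -76, 18, -5) = -76
n2-2 (O): min(-82, 45) = -82
n2 (X): max(-76, -82) = -76
n3-1 (O): min(96, 89) = 89
n3-2 (O): min(23, -28) = -28
n3 (X): max(89, -28) = 89
n0 (O): min(5, -76, 89) = -76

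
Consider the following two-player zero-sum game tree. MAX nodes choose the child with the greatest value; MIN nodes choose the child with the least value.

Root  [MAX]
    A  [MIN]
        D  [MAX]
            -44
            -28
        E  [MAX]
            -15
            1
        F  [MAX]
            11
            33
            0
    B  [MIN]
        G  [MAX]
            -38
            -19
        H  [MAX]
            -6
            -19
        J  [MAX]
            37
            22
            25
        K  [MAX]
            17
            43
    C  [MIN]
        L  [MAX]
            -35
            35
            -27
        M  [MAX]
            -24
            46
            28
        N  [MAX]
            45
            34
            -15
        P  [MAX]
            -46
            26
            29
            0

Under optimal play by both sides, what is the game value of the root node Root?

D (MAX): max(-44, -28) = -28
E (MAX): max(-15, 1) = 1
F (MAX): max(11, 33, 0) = 33
A (MIN): min(-28, 1, 33) = -28
G (MAX): max(-38, -19) = -19
H (MAX): max(-6, -19) = -6
J (MAX): max(37, 22, 25) = 37
K (MAX): max(17, 43) = 43
B (MIN): min(-19, -6, 37, 43) = -19
L (MAX): max(-35, 35, -27) = 35
M (MAX): max(-24, 46, 28) = 46
N (MAX): max(45, 34, -15) = 45
P (MAX): max(-46, 26, 29, 0) = 29
C (MIN): min(35, 46, 45, 29) = 29
Root (MAX): max(-28, -19, 29) = 29

29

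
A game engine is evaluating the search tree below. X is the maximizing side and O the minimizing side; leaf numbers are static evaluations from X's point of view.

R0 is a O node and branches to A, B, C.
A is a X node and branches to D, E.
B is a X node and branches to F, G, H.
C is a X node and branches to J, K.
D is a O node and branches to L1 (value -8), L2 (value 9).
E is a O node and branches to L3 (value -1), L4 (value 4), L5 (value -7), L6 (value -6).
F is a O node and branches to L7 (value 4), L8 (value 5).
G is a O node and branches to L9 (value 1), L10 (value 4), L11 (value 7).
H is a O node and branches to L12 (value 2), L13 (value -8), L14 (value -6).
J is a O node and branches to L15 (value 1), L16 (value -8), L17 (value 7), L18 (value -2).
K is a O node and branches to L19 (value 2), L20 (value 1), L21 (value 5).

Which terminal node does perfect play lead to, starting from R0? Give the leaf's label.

L5

D (O): min(-8, 9) = -8
E (O): min(-1, 4, -7, -6) = -7
A (X): max(-8, -7) = -7
F (O): min(4, 5) = 4
G (O): min(1, 4, 7) = 1
H (O): min(2, -8, -6) = -8
B (X): max(4, 1, -8) = 4
J (O): min(1, -8, 7, -2) = -8
K (O): min(2, 1, 5) = 1
C (X): max(-8, 1) = 1
R0 (O): min(-7, 4, 1) = -7
At R0, O picks A (lowest: -7).
At A, X picks E (highest: -7).
At E, O picks L5 (lowest: -7).
Terminal value -7.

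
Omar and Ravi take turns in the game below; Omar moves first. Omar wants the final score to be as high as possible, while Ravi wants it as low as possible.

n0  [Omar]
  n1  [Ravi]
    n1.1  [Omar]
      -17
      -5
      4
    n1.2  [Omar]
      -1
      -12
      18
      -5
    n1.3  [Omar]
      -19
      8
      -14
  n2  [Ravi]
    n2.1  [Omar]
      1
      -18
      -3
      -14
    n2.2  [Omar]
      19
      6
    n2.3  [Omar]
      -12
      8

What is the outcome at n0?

4

n1.1 (Omar): max(-17, -5, 4) = 4
n1.2 (Omar): max(-1, -12, 18, -5) = 18
n1.3 (Omar): max(-19, 8, -14) = 8
n1 (Ravi): min(4, 18, 8) = 4
n2.1 (Omar): max(1, -18, -3, -14) = 1
n2.2 (Omar): max(19, 6) = 19
n2.3 (Omar): max(-12, 8) = 8
n2 (Ravi): min(1, 19, 8) = 1
n0 (Omar): max(4, 1) = 4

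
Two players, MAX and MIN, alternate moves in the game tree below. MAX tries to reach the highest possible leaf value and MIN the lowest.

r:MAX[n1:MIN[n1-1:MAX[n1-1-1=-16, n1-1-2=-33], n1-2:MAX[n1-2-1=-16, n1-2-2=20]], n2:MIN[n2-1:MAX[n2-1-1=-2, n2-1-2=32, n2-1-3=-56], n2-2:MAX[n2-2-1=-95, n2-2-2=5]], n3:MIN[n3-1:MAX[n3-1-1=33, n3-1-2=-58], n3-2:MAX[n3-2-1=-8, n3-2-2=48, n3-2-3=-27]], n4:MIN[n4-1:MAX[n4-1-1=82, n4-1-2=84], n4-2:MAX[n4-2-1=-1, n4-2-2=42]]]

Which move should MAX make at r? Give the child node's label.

n4

n1-1 (MAX): max(-16, -33) = -16
n1-2 (MAX): max(-16, 20) = 20
n1 (MIN): min(-16, 20) = -16
n2-1 (MAX): max(-2, 32, -56) = 32
n2-2 (MAX): max(-95, 5) = 5
n2 (MIN): min(32, 5) = 5
n3-1 (MAX): max(33, -58) = 33
n3-2 (MAX): max(-8, 48, -27) = 48
n3 (MIN): min(33, 48) = 33
n4-1 (MAX): max(82, 84) = 84
n4-2 (MAX): max(-1, 42) = 42
n4 (MIN): min(84, 42) = 42
r (MAX): max(-16, 5, 33, 42) = 42
MAX at r wants the highest of {n1=-16, n2=5, n3=33, n4=42}, so chooses n4.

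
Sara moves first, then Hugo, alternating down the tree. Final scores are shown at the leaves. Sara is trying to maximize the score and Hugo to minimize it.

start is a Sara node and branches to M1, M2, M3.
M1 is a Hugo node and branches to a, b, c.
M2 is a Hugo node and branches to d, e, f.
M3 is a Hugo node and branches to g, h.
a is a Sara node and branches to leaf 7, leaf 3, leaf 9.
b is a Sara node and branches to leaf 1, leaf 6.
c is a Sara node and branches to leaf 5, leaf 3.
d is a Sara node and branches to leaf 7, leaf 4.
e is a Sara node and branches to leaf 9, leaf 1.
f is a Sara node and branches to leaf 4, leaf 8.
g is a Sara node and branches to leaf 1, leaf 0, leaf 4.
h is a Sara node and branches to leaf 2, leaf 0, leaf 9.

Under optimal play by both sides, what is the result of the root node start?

a (Sara): max(7, 3, 9) = 9
b (Sara): max(1, 6) = 6
c (Sara): max(5, 3) = 5
M1 (Hugo): min(9, 6, 5) = 5
d (Sara): max(7, 4) = 7
e (Sara): max(9, 1) = 9
f (Sara): max(4, 8) = 8
M2 (Hugo): min(7, 9, 8) = 7
g (Sara): max(1, 0, 4) = 4
h (Sara): max(2, 0, 9) = 9
M3 (Hugo): min(4, 9) = 4
start (Sara): max(5, 7, 4) = 7

7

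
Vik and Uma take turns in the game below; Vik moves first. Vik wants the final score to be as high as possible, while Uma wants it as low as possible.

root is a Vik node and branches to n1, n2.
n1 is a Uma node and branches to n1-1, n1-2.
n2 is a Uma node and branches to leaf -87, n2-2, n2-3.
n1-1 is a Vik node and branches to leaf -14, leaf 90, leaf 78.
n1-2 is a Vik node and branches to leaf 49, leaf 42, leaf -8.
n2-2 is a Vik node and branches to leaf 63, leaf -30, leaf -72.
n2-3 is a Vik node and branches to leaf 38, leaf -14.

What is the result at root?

n1-1 (Vik): max(-14, 90, 78) = 90
n1-2 (Vik): max(49, 42, -8) = 49
n1 (Uma): min(90, 49) = 49
n2-2 (Vik): max(63, -30, -72) = 63
n2-3 (Vik): max(38, -14) = 38
n2 (Uma): min(-87, 63, 38) = -87
root (Vik): max(49, -87) = 49

49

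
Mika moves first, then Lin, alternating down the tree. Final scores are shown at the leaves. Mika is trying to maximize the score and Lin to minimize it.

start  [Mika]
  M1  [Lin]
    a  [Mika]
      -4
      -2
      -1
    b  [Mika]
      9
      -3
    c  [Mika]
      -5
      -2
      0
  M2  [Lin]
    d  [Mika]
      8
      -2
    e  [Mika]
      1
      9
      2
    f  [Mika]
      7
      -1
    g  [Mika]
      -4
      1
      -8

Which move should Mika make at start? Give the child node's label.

M2

a (Mika): max(-4, -2, -1) = -1
b (Mika): max(9, -3) = 9
c (Mika): max(-5, -2, 0) = 0
M1 (Lin): min(-1, 9, 0) = -1
d (Mika): max(8, -2) = 8
e (Mika): max(1, 9, 2) = 9
f (Mika): max(7, -1) = 7
g (Mika): max(-4, 1, -8) = 1
M2 (Lin): min(8, 9, 7, 1) = 1
start (Mika): max(-1, 1) = 1
Mika at start wants the highest of {M1=-1, M2=1}, so chooses M2.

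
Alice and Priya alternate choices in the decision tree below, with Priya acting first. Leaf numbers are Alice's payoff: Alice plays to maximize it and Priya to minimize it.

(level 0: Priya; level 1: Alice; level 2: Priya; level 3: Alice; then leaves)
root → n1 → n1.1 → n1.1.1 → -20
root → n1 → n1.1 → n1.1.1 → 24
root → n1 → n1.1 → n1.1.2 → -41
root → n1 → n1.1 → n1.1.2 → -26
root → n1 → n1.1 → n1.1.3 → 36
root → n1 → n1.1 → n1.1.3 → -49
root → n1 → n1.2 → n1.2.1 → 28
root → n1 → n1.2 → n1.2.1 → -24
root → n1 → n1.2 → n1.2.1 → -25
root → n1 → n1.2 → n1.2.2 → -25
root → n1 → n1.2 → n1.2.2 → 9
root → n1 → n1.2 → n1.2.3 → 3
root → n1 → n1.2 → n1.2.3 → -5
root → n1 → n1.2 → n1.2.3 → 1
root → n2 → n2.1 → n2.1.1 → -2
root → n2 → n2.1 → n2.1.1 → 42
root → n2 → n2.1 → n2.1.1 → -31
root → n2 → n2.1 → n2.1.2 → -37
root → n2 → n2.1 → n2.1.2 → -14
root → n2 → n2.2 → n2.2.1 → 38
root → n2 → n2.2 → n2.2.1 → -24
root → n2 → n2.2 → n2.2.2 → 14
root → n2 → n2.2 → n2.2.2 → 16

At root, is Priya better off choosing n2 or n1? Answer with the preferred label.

n1

n2.1.1 (Alice): max(-2, 42, -31) = 42
n2.1.2 (Alice): max(-37, -14) = -14
n2.1 (Priya): min(42, -14) = -14
n2.2.1 (Alice): max(38, -24) = 38
n2.2.2 (Alice): max(14, 16) = 16
n2.2 (Priya): min(38, 16) = 16
n2 (Alice): max(-14, 16) = 16
n1.1.1 (Alice): max(-20, 24) = 24
n1.1.2 (Alice): max(-41, -26) = -26
n1.1.3 (Alice): max(36, -49) = 36
n1.1 (Priya): min(24, -26, 36) = -26
n1.2.1 (Alice): max(28, -24, -25) = 28
n1.2.2 (Alice): max(-25, 9) = 9
n1.2.3 (Alice): max(3, -5, 1) = 3
n1.2 (Priya): min(28, 9, 3) = 3
n1 (Alice): max(-26, 3) = 3
Priya prefers the lower value; n2=16, n1=3. n1 is better since 3 < 16.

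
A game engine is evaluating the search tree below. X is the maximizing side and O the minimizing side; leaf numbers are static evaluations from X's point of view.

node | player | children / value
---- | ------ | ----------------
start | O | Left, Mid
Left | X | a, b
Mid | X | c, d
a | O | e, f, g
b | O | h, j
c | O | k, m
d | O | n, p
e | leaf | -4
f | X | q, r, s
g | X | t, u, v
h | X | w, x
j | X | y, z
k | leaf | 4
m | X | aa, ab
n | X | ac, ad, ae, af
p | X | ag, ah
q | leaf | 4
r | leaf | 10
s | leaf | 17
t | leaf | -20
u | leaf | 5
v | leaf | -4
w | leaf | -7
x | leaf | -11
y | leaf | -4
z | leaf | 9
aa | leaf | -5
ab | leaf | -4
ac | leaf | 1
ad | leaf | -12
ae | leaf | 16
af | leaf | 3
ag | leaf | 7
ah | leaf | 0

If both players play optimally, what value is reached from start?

f (X): max(4, 10, 17) = 17
g (X): max(-20, 5, -4) = 5
a (O): min(-4, 17, 5) = -4
h (X): max(-7, -11) = -7
j (X): max(-4, 9) = 9
b (O): min(-7, 9) = -7
Left (X): max(-4, -7) = -4
m (X): max(-5, -4) = -4
c (O): min(4, -4) = -4
n (X): max(1, -12, 16, 3) = 16
p (X): max(7, 0) = 7
d (O): min(16, 7) = 7
Mid (X): max(-4, 7) = 7
start (O): min(-4, 7) = -4

-4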